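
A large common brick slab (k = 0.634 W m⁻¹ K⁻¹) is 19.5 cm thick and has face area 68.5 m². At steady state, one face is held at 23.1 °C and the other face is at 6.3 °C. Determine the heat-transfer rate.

Q = kA·ΔT/L = 0.634 × 68.5 × |23.1 °C − 6.3 °C| / 0.195 = 3740 W

Q = 3740 W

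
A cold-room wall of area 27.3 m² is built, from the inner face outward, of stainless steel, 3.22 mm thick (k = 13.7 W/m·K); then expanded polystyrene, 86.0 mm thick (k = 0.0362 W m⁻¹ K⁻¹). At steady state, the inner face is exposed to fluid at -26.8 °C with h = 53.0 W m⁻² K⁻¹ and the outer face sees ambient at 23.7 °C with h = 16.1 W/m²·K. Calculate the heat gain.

Series thermal resistances, inner to outer:
  R_conv,in = 1/(hA) = 1/(53.0·27.3) = 6.911×10^-4 K/W
  R_stainless steel = L/(kA) = 0.00322/(13.7·27.3) = 8.609×10^-6 K/W
  R_expanded polystyrene = L/(kA) = 0.0860/(0.0362·27.3) = 0.08702 K/W
  R_conv,out = 1/(hA) = 1/(16.1·27.3) = 0.002275 K/W
ΣR = 6.911×10^-4 + 8.609×10^-6 + 0.08702 + 0.002275 = 0.08999 K/W
Q = ΔT/ΣR = (-26.8 °C − 23.7 °C)/0.08999 = -561 W
(Negative Q ⇒ heat flows inward; heat gain = 561 W.)

Q = 561 W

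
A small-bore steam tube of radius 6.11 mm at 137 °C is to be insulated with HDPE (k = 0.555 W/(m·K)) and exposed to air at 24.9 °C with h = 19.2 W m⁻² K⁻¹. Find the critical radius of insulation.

r_cr = 2.89 cm

For a cylinder, r_cr = k_ins/h = 0.555/19.2 = 0.0289 m = 2.89 cm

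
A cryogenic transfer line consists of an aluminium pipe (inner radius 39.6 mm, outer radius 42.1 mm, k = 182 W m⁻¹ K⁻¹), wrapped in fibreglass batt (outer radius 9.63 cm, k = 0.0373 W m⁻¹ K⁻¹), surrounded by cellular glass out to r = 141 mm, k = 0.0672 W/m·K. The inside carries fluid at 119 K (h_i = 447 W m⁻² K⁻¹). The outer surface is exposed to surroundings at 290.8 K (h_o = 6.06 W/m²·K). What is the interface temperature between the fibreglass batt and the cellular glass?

Treat each layer as a resistance in series:
  R'_conv,in = 1/(2πr h) = 1/(2π·0.0396·447) = 0.008991 m·K/W
  R'_aluminium = ln(0.0421/0.0396)/(2πk) = 0.06122/(2π·182) = 5.353×10^-5 m·K/W
  R'_fibreglass batt = ln(0.0963/0.0421)/(2πk) = 0.8274/(2π·0.0373) = 3.531 m·K/W
  R'_cellular glass = ln(0.141/0.0963)/(2πk) = 0.3813/(2π·0.0672) = 0.9030 m·K/W
  R'_conv,out = 1/(2πr h) = 1/(2π·0.141·6.06) = 0.1863 m·K/W
ΣR = 0.008991 + 5.353×10^-5 + 3.531 + 0.9030 + 0.1863 = 4.629 m·K/W
Q' = ΔT/ΣR = (119 K − 290.8 K)/4.629 = -37.11 W/m
From the inner boundary to the fibreglass batt/cellular glass interface, ΣR_partial = 3.540 m·K/W.
T_interface = T_in − Q'·ΣR_partial = 119 K − (-37.11)(3.540) = 250.4 K

T = 250.4 K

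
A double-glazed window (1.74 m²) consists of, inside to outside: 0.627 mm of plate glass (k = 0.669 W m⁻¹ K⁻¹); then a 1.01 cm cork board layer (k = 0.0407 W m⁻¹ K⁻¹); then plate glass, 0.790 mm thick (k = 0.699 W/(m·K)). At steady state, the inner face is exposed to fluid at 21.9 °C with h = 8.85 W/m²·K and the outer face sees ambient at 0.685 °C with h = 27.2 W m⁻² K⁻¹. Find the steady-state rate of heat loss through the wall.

Resistance network (inner→outer):
  R_conv,in = 1/(hA) = 1/(8.85·1.74) = 0.06494 K/W
  R_plate glass = L/(kA) = 6.27×10^-4/(0.669·1.74) = 5.386×10^-4 K/W
  R_cork board = L/(kA) = 0.0101/(0.0407·1.74) = 0.1426 K/W
  R_plate glass = L/(kA) = 7.90×10^-4/(0.699·1.74) = 6.495×10^-4 K/W
  R_conv,out = 1/(hA) = 1/(27.2·1.74) = 0.02113 K/W
ΣR = 0.06494 + 5.386×10^-4 + 0.1426 + 6.495×10^-4 + 0.02113 = 0.2299 K/W
Q = ΔT/ΣR = (21.9 °C − 0.685 °C)/0.2299 = 92.3 W

Q = 92.3 W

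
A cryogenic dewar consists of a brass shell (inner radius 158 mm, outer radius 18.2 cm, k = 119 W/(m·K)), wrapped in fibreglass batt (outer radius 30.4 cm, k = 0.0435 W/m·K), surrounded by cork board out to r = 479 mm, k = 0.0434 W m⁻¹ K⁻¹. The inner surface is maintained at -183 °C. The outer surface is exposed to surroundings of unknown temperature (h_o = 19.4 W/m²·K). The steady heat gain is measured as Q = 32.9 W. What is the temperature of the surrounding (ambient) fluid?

Sum the resistances:
  R_brass = (1/0.158 − 1/0.182)/(4πk) = 0.8346/(4π·119) = 5.581×10^-4 K/W
  R_fibreglass batt = (1/0.182 − 1/0.304)/(4πk) = 2.205/(4π·0.0435) = 4.034 K/W
  R_cork board = (1/0.304 − 1/0.479)/(4πk) = 1.202/(4π·0.0434) = 2.204 K/W
  R_conv,out = 1/(4πr²h) = 1/(4π·0.479²·19.4) = 0.01788 K/W
ΣR = 6.256 K/W
ΔT = Q·ΣR = 32.9 × 6.256 = 205.8 K
Heat flows inward, so T_out = T_in + ΔT = -183 + 205.8 = 22.8 °C

T_out = 22.8 °C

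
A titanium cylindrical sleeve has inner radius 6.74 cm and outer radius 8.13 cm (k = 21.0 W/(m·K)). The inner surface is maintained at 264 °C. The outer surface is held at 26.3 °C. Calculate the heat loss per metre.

Q' = 2πk·ΔT/ln(r₂/r₁) = 2π × 21.0 × 237.7 / ln(0.0813/0.0674) = 1.67×10^5 W/m

Q' = 1.67×10^5 W/m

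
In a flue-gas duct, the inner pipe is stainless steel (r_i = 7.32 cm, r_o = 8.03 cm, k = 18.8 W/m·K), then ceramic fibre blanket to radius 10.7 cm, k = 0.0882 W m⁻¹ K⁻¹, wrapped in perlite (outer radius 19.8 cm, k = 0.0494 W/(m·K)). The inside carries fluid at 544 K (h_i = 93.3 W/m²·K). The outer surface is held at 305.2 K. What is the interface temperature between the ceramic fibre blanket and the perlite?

T = 493 K

Treat each layer as a resistance in series:
  R'_conv,in = 1/(2πr h) = 1/(2π·0.0732·93.3) = 0.02330 m·K/W
  R'_stainless steel = ln(0.0803/0.0732)/(2πk) = 0.09257/(2π·18.8) = 7.837×10^-4 m·K/W
  R'_ceramic fibre blanket = ln(0.107/0.0803)/(2πk) = 0.2871/(2π·0.0882) = 0.5180 m·K/W
  R'_perlite = ln(0.198/0.107)/(2πk) = 0.6154/(2π·0.0494) = 1.983 m·K/W
ΣR = 0.02330 + 7.837×10^-4 + 0.5180 + 1.983 = 2.525 m·K/W
Q' = ΔT/ΣR = (544 K − 305.2 K)/2.525 = 94.57 W/m
From the inner boundary to the ceramic fibre blanket/perlite interface, ΣR_partial = 0.5421 m·K/W.
T_interface = T_in − Q'·ΣR_partial = 544 K − (94.57)(0.5421) = 493 K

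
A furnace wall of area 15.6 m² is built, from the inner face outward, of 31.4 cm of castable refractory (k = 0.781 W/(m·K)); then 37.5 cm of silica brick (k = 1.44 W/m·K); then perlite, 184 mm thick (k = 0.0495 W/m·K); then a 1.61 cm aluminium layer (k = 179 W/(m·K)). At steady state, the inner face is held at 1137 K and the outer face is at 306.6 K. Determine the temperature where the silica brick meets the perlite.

T = 1011 K

Treat each layer as a resistance in series:
  R_castable refractory = L/(kA) = 0.314/(0.781·15.6) = 0.02577 K/W
  R_silica brick = L/(kA) = 0.375/(1.44·15.6) = 0.01669 K/W
  R_perlite = L/(kA) = 0.184/(0.0495·15.6) = 0.2383 K/W
  R_aluminium = L/(kA) = 0.0161/(179·15.6) = 5.766×10^-6 K/W
ΣR = 0.02577 + 0.01669 + 0.2383 + 5.766×10^-6 = 0.2808 K/W
Q = ΔT/ΣR = (1137 K − 306.6 K)/0.2808 = 2957 W
From the inner boundary to the silica brick/perlite interface, ΣR_partial = 0.04246 K/W.
T_interface = T_in − Q·ΣR_partial = 1137 K − (2957)(0.04246) = 1011 K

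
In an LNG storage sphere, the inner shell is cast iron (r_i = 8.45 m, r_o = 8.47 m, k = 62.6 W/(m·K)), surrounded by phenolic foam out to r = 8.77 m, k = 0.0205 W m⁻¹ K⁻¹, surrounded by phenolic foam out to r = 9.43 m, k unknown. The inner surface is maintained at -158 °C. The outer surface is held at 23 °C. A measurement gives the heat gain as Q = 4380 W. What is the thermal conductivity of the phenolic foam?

k = 0.0248 W/m·K

ΣR = ΔT/Q = |-158 − 23|/4380 = 0.04132 K/W
Known resistances:
  R_cast iron = (1/8.45 − 1/8.47)/(4πk) = 2.794×10^-4/(4π·62.6) = 3.552×10^-7 K/W
  R_phenolic foam = (1/8.47 − 1/8.77)/(4πk) = 0.004039/(4π·0.0205) = 0.01568 K/W
R_phenolic foam = ΣR − ΣR_known = 0.04132 − 0.01568 = 0.02564 K/W
(1/r₁−1/r₂)/(4πk) = 0.02564 ⇒ k = 0.007981/(4π·0.02564) = 0.0248 W/m·K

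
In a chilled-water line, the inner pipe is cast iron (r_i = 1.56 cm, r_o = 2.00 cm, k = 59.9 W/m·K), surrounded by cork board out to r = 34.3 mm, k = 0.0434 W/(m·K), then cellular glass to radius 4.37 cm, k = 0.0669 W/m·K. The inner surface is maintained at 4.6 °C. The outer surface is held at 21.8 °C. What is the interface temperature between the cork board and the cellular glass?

T = 17.9 °C

Resistance network (inner→outer):
  R'_cast iron = ln(0.0200/0.0156)/(2πk) = 0.2485/(2π·59.9) = 6.602×10^-4 m·K/W
  R'_cork board = ln(0.0343/0.0200)/(2πk) = 0.5394/(2π·0.0434) = 1.978 m·K/W
  R'_cellular glass = ln(0.0437/0.0343)/(2πk) = 0.2422/(2π·0.0669) = 0.5762 m·K/W
ΣR = 6.602×10^-4 + 1.978 + 0.5762 = 2.555 m·K/W
Q' = ΔT/ΣR = (4.6 °C − 21.8 °C)/2.555 = -6.732 W/m
From the inner boundary to the cork board/cellular glass interface, ΣR_partial = 1.979 m·K/W.
T_interface = T_in − Q'·ΣR_partial = 4.6 °C − (-6.732)(1.979) = 17.9 °C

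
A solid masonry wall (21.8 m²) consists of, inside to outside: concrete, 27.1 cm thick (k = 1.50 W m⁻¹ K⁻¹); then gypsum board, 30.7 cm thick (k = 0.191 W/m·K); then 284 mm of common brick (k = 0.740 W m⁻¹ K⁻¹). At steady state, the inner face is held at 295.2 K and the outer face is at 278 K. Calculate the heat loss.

Q = 173 W

Series thermal resistances, inner to outer:
  R_concrete = L/(kA) = 0.271/(1.50·21.8) = 0.008287 K/W
  R_gypsum board = L/(kA) = 0.307/(0.191·21.8) = 0.07373 K/W
  R_common brick = L/(kA) = 0.284/(0.740·21.8) = 0.01760 K/W
ΣR = 0.008287 + 0.07373 + 0.01760 = 0.09962 K/W
Q = ΔT/ΣR = (295.2 K − 278 K)/0.09962 = 173 W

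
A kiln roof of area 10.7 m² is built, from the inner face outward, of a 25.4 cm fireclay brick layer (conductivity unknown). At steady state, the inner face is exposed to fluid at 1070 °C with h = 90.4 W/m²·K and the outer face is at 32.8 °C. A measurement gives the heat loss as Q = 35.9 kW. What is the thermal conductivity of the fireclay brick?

k = 0.852 W/m·K

ΣR = ΔT/Q = |1070 − 32.8|/35900 = 0.02889 K/W
Known resistances:
  R_conv,in = 1/(hA) = 1/(90.4·10.7) = 0.001034 K/W
R_fireclay brick = ΣR − ΣR_known = 0.02889 − 0.001034 = 0.02786 K/W
L/(kA) = 0.02786 ⇒ k = 0.254/(0.02786·10.7) = 0.852 W/m·K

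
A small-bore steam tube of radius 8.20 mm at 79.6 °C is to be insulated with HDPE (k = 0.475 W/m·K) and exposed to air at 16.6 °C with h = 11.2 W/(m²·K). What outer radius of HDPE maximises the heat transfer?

For a cylinder, r_cr = k_ins/h = 0.475/11.2 = 0.0424 m = 4.24 cm

r_cr = 4.24 cm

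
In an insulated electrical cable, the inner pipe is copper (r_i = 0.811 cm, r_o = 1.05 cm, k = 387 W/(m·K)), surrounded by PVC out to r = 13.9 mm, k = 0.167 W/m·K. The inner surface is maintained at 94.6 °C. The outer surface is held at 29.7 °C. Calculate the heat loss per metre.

Q' = 243 W/m

Treat each layer as a resistance in series:
  R'_copper = ln(0.0105/0.00811)/(2πk) = 0.2583/(2π·387) = 1.062×10^-4 m·K/W
  R'_PVC = ln(0.0139/0.0105)/(2πk) = 0.2805/(2π·0.167) = 0.2673 m·K/W
ΣR = 1.062×10^-4 + 0.2673 = 0.2674 m·K/W
Q' = ΔT/ΣR = (94.6 °C − 29.7 °C)/0.2674 = 243 W/m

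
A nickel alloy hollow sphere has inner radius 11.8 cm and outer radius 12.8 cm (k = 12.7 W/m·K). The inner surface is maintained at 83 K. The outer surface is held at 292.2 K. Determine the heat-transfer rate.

Q = 4πk·ΔT/(1/r₁ − 1/r₂) = 4π × 12.7 × 209.2 / (1/0.118 − 1/0.128) = 50400 W

Q = 50400 W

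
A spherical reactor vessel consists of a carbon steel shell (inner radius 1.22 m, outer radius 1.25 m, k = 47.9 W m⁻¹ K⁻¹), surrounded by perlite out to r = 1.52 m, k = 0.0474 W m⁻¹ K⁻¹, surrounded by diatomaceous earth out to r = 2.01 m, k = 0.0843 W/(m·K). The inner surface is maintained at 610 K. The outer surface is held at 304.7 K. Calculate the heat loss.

Q = 783 W

Resistance network (inner→outer):
  R_carbon steel = (1/1.22 − 1/1.25)/(4πk) = 0.01967/(4π·47.9) = 3.268×10^-5 K/W
  R_perlite = (1/1.25 − 1/1.52)/(4πk) = 0.1421/(4π·0.0474) = 0.2386 K/W
  R_diatomaceous earth = (1/1.52 − 1/2.01)/(4πk) = 0.1604/(4π·0.0843) = 0.1514 K/W
ΣR = 3.268×10^-5 + 0.2386 + 0.1514 = 0.3900 K/W
Q = ΔT/ΣR = (610 K − 304.7 K)/0.3900 = 783 W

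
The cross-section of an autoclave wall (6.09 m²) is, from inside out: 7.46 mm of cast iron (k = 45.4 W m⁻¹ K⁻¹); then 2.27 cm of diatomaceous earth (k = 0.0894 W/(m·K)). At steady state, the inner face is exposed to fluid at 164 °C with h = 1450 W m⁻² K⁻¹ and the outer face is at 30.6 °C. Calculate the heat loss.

Q = 3190 W

Treat each layer as a resistance in series:
  R_conv,in = 1/(hA) = 1/(1450·6.09) = 1.132×10^-4 K/W
  R_cast iron = L/(kA) = 0.00746/(45.4·6.09) = 2.698×10^-5 K/W
  R_diatomaceous earth = L/(kA) = 0.0227/(0.0894·6.09) = 0.04169 K/W
ΣR = 1.132×10^-4 + 2.698×10^-5 + 0.04169 = 0.04183 K/W
Q = ΔT/ΣR = (164 °C − 30.6 °C)/0.04183 = 3190 W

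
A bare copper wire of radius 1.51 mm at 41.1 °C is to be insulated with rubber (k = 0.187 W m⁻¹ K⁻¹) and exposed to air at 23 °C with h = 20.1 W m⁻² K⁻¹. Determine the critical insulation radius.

For a cylinder, r_cr = k_ins/h = 0.187/20.1 = 0.00930 m = 0.930 cm

r_cr = 0.930 cm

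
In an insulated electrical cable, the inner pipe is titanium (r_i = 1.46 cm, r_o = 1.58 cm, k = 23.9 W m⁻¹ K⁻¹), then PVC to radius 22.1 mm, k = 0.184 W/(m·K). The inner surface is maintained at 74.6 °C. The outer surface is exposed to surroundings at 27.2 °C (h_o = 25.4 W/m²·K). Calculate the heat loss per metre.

Series thermal resistances, inner to outer:
  R'_titanium = ln(0.0158/0.0146)/(2πk) = 0.07899/(2π·23.9) = 5.260×10^-4 m·K/W
  R'_PVC = ln(0.0221/0.0158)/(2πk) = 0.3356/(2π·0.184) = 0.2903 m·K/W
  R'_conv,out = 1/(2πr h) = 1/(2π·0.0221·25.4) = 0.2835 m·K/W
ΣR = 5.260×10^-4 + 0.2903 + 0.2835 = 0.5743 m·K/W
Q' = ΔT/ΣR = (74.6 °C − 27.2 °C)/0.5743 = 82.5 W/m

Q' = 82.5 W/m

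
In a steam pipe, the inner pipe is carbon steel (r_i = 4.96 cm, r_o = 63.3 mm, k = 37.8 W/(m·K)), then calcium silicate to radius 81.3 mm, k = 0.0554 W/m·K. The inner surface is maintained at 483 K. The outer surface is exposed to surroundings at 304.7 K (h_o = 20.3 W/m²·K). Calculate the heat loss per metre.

Resistance network (inner→outer):
  R'_carbon steel = ln(0.0633/0.0496)/(2πk) = 0.2439/(2π·37.8) = 0.001027 m·K/W
  R'_calcium silicate = ln(0.0813/0.0633)/(2πk) = 0.2503/(2π·0.0554) = 0.7190 m·K/W
  R'_conv,out = 1/(2πr h) = 1/(2π·0.0813·20.3) = 0.09643 m·K/W
ΣR = 0.001027 + 0.7190 + 0.09643 = 0.8165 m·K/W
Q' = ΔT/ΣR = (483 K − 304.7 K)/0.8165 = 218 W/m

Q' = 218 W/m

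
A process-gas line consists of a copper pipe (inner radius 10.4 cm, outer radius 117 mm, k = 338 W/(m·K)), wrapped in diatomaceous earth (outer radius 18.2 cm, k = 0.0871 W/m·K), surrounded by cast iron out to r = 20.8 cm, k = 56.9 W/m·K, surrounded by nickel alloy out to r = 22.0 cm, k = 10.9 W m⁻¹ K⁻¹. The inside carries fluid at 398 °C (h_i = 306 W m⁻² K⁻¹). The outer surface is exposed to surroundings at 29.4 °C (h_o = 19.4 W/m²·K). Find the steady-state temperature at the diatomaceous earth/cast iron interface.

T = 46.1 °C

Resistance network (inner→outer):
  R'_conv,in = 1/(2πr h) = 1/(2π·0.104·306) = 0.005001 m·K/W
  R'_copper = ln(0.117/0.104)/(2πk) = 0.1178/(2π·338) = 5.546×10^-5 m·K/W
  R'_diatomaceous earth = ln(0.182/0.117)/(2πk) = 0.4418/(2π·0.0871) = 0.8073 m·K/W
  R'_cast iron = ln(0.208/0.182)/(2πk) = 0.1335/(2π·56.9) = 3.735×10^-4 m·K/W
  R'_nickel alloy = ln(0.220/0.208)/(2πk) = 0.05609/(2π·10.9) = 8.190×10^-4 m·K/W
  R'_conv,out = 1/(2πr h) = 1/(2π·0.220·19.4) = 0.03729 m·K/W
ΣR = 0.005001 + 5.546×10^-5 + 0.8073 + 3.735×10^-4 + 8.190×10^-4 + 0.03729 = 0.8508 m·K/W
Q' = ΔT/ΣR = (398 °C − 29.4 °C)/0.8508 = 433.2 W/m
From the inner boundary to the diatomaceous earth/cast iron interface, ΣR_partial = 0.8124 m·K/W.
T_interface = T_in − Q'·ΣR_partial = 398 °C − (433.2)(0.8124) = 46.1 °C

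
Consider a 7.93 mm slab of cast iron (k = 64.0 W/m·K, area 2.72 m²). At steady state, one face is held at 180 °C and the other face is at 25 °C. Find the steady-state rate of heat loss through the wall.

Q = 3.40×10^6 W

Q = kA·ΔT/L = 64.0 × 2.72 × |180 °C − 25 °C| / 0.00793 = 3.40×10^6 W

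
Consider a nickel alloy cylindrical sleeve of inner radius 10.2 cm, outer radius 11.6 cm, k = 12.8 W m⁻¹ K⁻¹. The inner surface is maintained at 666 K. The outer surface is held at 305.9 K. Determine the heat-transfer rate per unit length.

Q' = 2.25×10^5 W/m

Q' = 2πk·ΔT/ln(r₂/r₁) = 2π × 12.8 × 360.1 / ln(0.116/0.102) = 2.25×10^5 W/m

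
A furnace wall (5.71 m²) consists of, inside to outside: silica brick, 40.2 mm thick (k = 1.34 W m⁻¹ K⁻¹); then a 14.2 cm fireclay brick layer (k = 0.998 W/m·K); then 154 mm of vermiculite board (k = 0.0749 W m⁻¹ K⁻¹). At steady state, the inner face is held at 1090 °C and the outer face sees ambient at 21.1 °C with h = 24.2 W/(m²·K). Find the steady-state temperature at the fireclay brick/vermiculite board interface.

Treat each layer as a resistance in series:
  R_silica brick = L/(kA) = 0.0402/(1.34·5.71) = 0.005254 K/W
  R_fireclay brick = L/(kA) = 0.142/(0.998·5.71) = 0.02492 K/W
  R_vermiculite board = L/(kA) = 0.154/(0.0749·5.71) = 0.3601 K/W
  R_conv,out = 1/(hA) = 1/(24.2·5.71) = 0.007237 K/W
ΣR = 0.005254 + 0.02492 + 0.3601 + 0.007237 = 0.3975 K/W
Q = ΔT/ΣR = (1090 °C − 21.1 °C)/0.3975 = 2689 W
From the inner boundary to the fireclay brick/vermiculite board interface, ΣR_partial = 0.03017 K/W.
T_interface = T_in − Q·ΣR_partial = 1090 °C − (2689)(0.03017) = 1009 °C

T = 1009 °C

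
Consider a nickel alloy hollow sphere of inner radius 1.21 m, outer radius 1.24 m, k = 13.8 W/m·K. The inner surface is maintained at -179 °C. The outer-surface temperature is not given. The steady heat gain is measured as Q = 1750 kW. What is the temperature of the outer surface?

T_out = 22.8 °C

Sum the resistances:
  R_nickel alloy = (1/1.21 − 1/1.24)/(4πk) = 0.01999/(4π·13.8) = 1.153×10^-4 K/W
ΣR = 1.153×10^-4 K/W
ΔT = Q·ΣR = 1.75×10^6 × 1.153×10^-4 = 201.8 K
Heat flows inward, so T_out = T_in + ΔT = -179 + 201.8 = 22.8 °C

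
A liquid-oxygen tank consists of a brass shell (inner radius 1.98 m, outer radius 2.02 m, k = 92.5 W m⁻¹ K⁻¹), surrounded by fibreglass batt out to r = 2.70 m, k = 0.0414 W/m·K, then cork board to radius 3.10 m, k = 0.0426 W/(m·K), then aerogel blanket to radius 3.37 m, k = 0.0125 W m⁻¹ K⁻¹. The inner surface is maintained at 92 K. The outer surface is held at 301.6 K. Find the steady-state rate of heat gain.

Resistance network (inner→outer):
  R_brass = (1/1.98 − 1/2.02)/(4πk) = 0.01000/(4π·92.5) = 8.604×10^-6 K/W
  R_fibreglass batt = (1/2.02 − 1/2.70)/(4πk) = 0.1247/(4π·0.0414) = 0.2397 K/W
  R_cork board = (1/2.70 − 1/3.10)/(4πk) = 0.04779/(4π·0.0426) = 0.08927 K/W
  R_aerogel blanket = (1/3.10 − 1/3.37)/(4πk) = 0.02584/(4π·0.0125) = 0.1645 K/W
ΣR = 8.604×10^-6 + 0.2397 + 0.08927 + 0.1645 = 0.4935 K/W
Q = ΔT/ΣR = (92 K − 301.6 K)/0.4935 = -425 W
(Negative Q ⇒ heat flows inward; heat gain = 425 W.)

Q = 425 W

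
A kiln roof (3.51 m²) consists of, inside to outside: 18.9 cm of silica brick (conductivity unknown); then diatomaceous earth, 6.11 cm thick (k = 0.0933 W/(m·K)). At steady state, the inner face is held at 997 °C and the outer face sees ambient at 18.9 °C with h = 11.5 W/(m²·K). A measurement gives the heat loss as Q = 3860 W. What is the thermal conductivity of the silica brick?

k = 1.28 W/m·K

ΣR = ΔT/Q = |997 − 18.9|/3860 = 0.2534 K/W
Known resistances:
  R_diatomaceous earth = L/(kA) = 0.0611/(0.0933·3.51) = 0.1866 K/W
  R_conv,out = 1/(hA) = 1/(11.5·3.51) = 0.02477 K/W
R_silica brick = ΣR − ΣR_known = 0.2534 − 0.2114 = 0.04200 K/W
L/(kA) = 0.04200 ⇒ k = 0.189/(0.04200·3.51) = 1.28 W/m·K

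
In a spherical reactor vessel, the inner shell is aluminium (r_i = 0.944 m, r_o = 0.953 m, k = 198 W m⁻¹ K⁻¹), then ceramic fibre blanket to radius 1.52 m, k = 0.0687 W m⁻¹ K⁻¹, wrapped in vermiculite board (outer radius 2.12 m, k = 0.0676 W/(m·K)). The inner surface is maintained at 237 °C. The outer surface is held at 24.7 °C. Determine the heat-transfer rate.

Q = 316 W

Series thermal resistances, inner to outer:
  R_aluminium = (1/0.944 − 1/0.953)/(4πk) = 0.01000/(4π·198) = 4.021×10^-6 K/W
  R_ceramic fibre blanket = (1/0.953 − 1/1.52)/(4πk) = 0.3914/(4π·0.0687) = 0.4534 K/W
  R_vermiculite board = (1/1.52 − 1/2.12)/(4πk) = 0.1862/(4π·0.0676) = 0.2192 K/W
ΣR = 4.021×10^-6 + 0.4534 + 0.2192 = 0.6726 K/W
Q = ΔT/ΣR = (237 °C − 24.7 °C)/0.6726 = 316 W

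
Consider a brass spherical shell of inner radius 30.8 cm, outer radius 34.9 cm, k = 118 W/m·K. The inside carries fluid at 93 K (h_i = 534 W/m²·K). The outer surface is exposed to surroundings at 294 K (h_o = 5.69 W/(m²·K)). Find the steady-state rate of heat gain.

Treat each layer as a resistance in series:
  R_conv,in = 1/(4πr²h) = 1/(4π·0.308²·534) = 0.001571 K/W
  R_brass = (1/0.308 − 1/0.349)/(4πk) = 0.3814/(4π·118) = 2.572×10^-4 K/W
  R_conv,out = 1/(4πr²h) = 1/(4π·0.349²·5.69) = 0.1148 K/W
ΣR = 0.001571 + 2.572×10^-4 + 0.1148 = 0.1166 K/W
Q = ΔT/ΣR = (93 K − 294 K)/0.1166 = -1720 W
(Negative Q ⇒ heat flows inward; heat gain = 1720 W.)

Q = 1720 W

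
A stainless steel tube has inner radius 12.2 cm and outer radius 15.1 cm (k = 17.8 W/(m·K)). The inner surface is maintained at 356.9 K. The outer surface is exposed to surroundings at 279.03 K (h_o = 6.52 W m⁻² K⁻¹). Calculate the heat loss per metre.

Q' = 476 W/m

Resistance network (inner→outer):
  R'_stainless steel = ln(0.151/0.122)/(2πk) = 0.2133/(2π·17.8) = 0.001907 m·K/W
  R'_conv,out = 1/(2πr h) = 1/(2π·0.151·6.52) = 0.1617 m·K/W
ΣR = 0.001907 + 0.1617 = 0.1636 m·K/W
Q' = ΔT/ΣR = (356.9 K − 279.03 K)/0.1636 = 476 W/m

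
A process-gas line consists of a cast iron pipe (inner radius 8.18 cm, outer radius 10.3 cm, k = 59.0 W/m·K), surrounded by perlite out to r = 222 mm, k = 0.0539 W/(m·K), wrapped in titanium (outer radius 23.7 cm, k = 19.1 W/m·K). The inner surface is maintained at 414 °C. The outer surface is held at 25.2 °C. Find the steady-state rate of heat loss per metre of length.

Series thermal resistances, inner to outer:
  R'_cast iron = ln(0.103/0.0818)/(2πk) = 0.2305/(2π·59.0) = 6.217×10^-4 m·K/W
  R'_perlite = ln(0.222/0.103)/(2πk) = 0.7679/(2π·0.0539) = 2.268 m·K/W
  R'_titanium = ln(0.237/0.222)/(2πk) = 0.06538/(2π·19.1) = 5.448×10^-4 m·K/W
ΣR = 6.217×10^-4 + 2.268 + 5.448×10^-4 = 2.269 m·K/W
Q' = ΔT/ΣR = (414 °C − 25.2 °C)/2.269 = 171 W/m

Q' = 171 W/m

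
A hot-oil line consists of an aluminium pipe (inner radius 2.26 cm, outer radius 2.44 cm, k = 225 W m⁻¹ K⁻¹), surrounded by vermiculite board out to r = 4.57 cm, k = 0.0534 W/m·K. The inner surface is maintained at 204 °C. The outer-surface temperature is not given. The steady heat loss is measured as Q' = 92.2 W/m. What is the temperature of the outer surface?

Series resistances:
  R'_aluminium = ln(0.0244/0.0226)/(2πk) = 0.07663/(2π·225) = 5.421×10^-5 m·K/W
  R'_vermiculite board = ln(0.0457/0.0244)/(2πk) = 0.6275/(2π·0.0534) = 1.870 m·K/W
ΣR = 1.870 m·K/W
ΔT = Q'·ΣR = 92.2 × 1.870 = 172.4 K
Heat flows outward, so T_out = T_in − ΔT = 204 − 172.4 = 31.6 °C

T_out = 31.6 °C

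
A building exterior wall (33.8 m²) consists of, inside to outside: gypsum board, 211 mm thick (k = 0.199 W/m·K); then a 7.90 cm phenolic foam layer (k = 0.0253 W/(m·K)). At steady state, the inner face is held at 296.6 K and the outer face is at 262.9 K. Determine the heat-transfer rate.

Resistance network (inner→outer):
  R_gypsum board = L/(kA) = 0.211/(0.199·33.8) = 0.03137 K/W
  R_phenolic foam = L/(kA) = 0.0790/(0.0253·33.8) = 0.09238 K/W
ΣR = 0.03137 + 0.09238 = 0.1237 K/W
Q = ΔT/ΣR = (296.6 K − 262.9 K)/0.1237 = 272 W

Q = 272 W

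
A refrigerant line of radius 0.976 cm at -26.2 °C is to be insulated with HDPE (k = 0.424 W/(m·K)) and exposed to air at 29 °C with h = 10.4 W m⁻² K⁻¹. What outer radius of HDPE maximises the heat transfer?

r_cr = 4.08 cm

For a cylinder, r_cr = k_ins/h = 0.424/10.4 = 0.0408 m = 4.08 cm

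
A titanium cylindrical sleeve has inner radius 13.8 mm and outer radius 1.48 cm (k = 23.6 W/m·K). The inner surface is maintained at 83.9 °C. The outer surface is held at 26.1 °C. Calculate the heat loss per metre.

Q' = 123 kW/m

Q' = 2πk·ΔT/ln(r₂/r₁) = 2π × 23.6 × 57.8 / ln(0.0148/0.0138) = 1.23×10^5 W/m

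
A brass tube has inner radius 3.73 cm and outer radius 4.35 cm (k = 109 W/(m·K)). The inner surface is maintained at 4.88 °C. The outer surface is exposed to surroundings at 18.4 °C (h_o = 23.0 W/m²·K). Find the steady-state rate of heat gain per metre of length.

Q' = 84.9 W/m

Treat each layer as a resistance in series:
  R'_brass = ln(0.0435/0.0373)/(2πk) = 0.1538/(2π·109) = 2.245×10^-4 m·K/W
  R'_conv,out = 1/(2πr h) = 1/(2π·0.0435·23.0) = 0.1591 m·K/W
ΣR = 2.245×10^-4 + 0.1591 = 0.1593 m·K/W
Q' = ΔT/ΣR = (4.88 °C − 18.4 °C)/0.1593 = -84.9 W/m
(Negative Q' ⇒ heat flows inward; heat gain = 84.9 W/m.)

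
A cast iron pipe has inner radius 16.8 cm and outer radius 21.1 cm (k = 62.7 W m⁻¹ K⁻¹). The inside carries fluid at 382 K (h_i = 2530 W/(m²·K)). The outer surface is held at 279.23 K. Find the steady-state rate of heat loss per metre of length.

Q' = 108 kW/m

Treat each layer as a resistance in series:
  R'_conv,in = 1/(2πr h) = 1/(2π·0.168·2530) = 3.744×10^-4 m·K/W
  R'_cast iron = ln(0.211/0.168)/(2πk) = 0.2279/(2π·62.7) = 5.785×10^-4 m·K/W
ΣR = 3.744×10^-4 + 5.785×10^-4 = 9.529×10^-4 m·K/W
Q' = ΔT/ΣR = (382 K − 279.23 K)/9.529×10^-4 = 1.08×10^5 W/m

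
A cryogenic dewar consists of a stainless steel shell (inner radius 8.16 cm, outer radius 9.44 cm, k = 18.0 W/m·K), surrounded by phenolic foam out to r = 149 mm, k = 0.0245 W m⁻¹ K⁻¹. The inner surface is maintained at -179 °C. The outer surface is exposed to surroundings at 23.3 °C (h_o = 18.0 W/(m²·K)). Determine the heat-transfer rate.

Q = 15.8 W

Series thermal resistances, inner to outer:
  R_stainless steel = (1/0.0816 − 1/0.0944)/(4πk) = 1.662/(4π·18.0) = 0.007346 K/W
  R_phenolic foam = (1/0.0944 − 1/0.149)/(4πk) = 3.882/(4π·0.0245) = 12.61 K/W
  R_conv,out = 1/(4πr²h) = 1/(4π·0.149²·18.0) = 0.1991 K/W
ΣR = 0.007346 + 12.61 + 0.1991 = 12.82 K/W
Q = ΔT/ΣR = (-179 °C − 23.3 °C)/12.82 = -15.8 W
(Negative Q ⇒ heat flows inward; heat gain = 15.8 W.)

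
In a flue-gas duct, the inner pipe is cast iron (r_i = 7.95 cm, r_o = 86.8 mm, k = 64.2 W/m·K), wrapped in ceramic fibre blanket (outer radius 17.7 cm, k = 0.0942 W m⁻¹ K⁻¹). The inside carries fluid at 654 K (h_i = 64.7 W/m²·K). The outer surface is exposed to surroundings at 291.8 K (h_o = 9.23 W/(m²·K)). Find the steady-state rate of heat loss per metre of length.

Resistance network (inner→outer):
  R'_conv,in = 1/(2πr h) = 1/(2π·0.0795·64.7) = 0.03094 m·K/W
  R'_cast iron = ln(0.0868/0.0795)/(2πk) = 0.08785/(2π·64.2) = 2.178×10^-4 m·K/W
  R'_ceramic fibre blanket = ln(0.177/0.0868)/(2πk) = 0.7125/(2π·0.0942) = 1.204 m·K/W
  R'_conv,out = 1/(2πr h) = 1/(2π·0.177·9.23) = 0.09742 m·K/W
ΣR = 0.03094 + 2.178×10^-4 + 1.204 + 0.09742 = 1.333 m·K/W
Q' = ΔT/ΣR = (654 K − 291.8 K)/1.333 = 272 W/m

Q' = 272 W/m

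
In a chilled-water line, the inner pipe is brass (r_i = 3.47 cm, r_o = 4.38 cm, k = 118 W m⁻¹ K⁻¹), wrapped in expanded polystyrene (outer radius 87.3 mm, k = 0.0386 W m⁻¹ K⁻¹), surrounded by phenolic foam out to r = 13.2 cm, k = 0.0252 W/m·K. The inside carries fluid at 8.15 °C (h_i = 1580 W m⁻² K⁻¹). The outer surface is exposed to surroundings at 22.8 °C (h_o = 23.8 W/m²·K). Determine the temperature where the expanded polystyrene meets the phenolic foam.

Series thermal resistances, inner to outer:
  R'_conv,in = 1/(2πr h) = 1/(2π·0.0347·1580) = 0.002903 m·K/W
  R'_brass = ln(0.0438/0.0347)/(2πk) = 0.2329/(2π·118) = 3.141×10^-4 m·K/W
  R'_expanded polystyrene = ln(0.0873/0.0438)/(2πk) = 0.6897/(2π·0.0386) = 2.844 m·K/W
  R'_phenolic foam = ln(0.132/0.0873)/(2πk) = 0.4135/(2π·0.0252) = 2.611 m·K/W
  R'_conv,out = 1/(2πr h) = 1/(2π·0.132·23.8) = 0.05066 m·K/W
ΣR = 0.002903 + 3.141×10^-4 + 2.844 + 2.611 + 0.05066 = 5.509 m·K/W
Q' = ΔT/ΣR = (8.15 °C − 22.8 °C)/5.509 = -2.659 W/m
From the inner boundary to the expanded polystyrene/phenolic foam interface, ΣR_partial = 2.847 m·K/W.
T_interface = T_in − Q'·ΣR_partial = 8.15 °C − (-2.659)(2.847) = 15.7 °C

T = 15.7 °C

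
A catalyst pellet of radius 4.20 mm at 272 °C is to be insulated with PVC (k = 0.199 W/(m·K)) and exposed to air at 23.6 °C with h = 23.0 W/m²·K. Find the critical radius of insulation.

r_cr = 1.73 cm

For a sphere, r_cr = 2k_ins/h = 2·0.199/23.0 = 0.0173 m = 1.73 cm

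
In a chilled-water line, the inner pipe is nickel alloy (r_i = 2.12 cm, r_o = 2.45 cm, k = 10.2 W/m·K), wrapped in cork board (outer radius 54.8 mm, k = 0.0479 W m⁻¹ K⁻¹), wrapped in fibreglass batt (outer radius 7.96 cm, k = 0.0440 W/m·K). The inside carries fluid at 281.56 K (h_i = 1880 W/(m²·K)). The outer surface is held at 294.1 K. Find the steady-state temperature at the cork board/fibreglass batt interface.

T = 289.9 K

Resistance network (inner→outer):
  R'_conv,in = 1/(2πr h) = 1/(2π·0.0212·1880) = 0.003993 m·K/W
  R'_nickel alloy = ln(0.0245/0.0212)/(2πk) = 0.1447/(2π·10.2) = 0.002257 m·K/W
  R'_cork board = ln(0.0548/0.0245)/(2πk) = 0.8050/(2π·0.0479) = 2.675 m·K/W
  R'_fibreglass batt = ln(0.0796/0.0548)/(2πk) = 0.3733/(2π·0.0440) = 1.350 m·K/W
ΣR = 0.003993 + 0.002257 + 2.675 + 1.350 = 4.031 m·K/W
Q' = ΔT/ΣR = (281.56 K − 294.1 K)/4.031 = -3.111 W/m
From the inner boundary to the cork board/fibreglass batt interface, ΣR_partial = 2.681 m·K/W.
T_interface = T_in − Q'·ΣR_partial = 281.56 K − (-3.111)(2.681) = 289.9 K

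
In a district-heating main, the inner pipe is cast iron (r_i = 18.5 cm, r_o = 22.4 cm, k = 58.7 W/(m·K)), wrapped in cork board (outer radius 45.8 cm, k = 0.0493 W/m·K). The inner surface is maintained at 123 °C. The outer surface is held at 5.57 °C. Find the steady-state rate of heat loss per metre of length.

Resistance network (inner→outer):
  R'_cast iron = ln(0.224/0.185)/(2πk) = 0.1913/(2π·58.7) = 5.187×10^-4 m·K/W
  R'_cork board = ln(0.458/0.224)/(2πk) = 0.7152/(2π·0.0493) = 2.309 m·K/W
ΣR = 5.187×10^-4 + 2.309 = 2.310 m·K/W
Q' = ΔT/ΣR = (123 °C − 5.57 °C)/2.310 = 50.8 W/m

Q' = 50.8 W/m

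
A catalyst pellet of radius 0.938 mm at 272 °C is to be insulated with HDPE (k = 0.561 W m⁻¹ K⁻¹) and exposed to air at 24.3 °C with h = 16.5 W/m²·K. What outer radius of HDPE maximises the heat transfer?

For a sphere, r_cr = 2k_ins/h = 2·0.561/16.5 = 0.0680 m = 6.80 cm

r_cr = 6.80 cm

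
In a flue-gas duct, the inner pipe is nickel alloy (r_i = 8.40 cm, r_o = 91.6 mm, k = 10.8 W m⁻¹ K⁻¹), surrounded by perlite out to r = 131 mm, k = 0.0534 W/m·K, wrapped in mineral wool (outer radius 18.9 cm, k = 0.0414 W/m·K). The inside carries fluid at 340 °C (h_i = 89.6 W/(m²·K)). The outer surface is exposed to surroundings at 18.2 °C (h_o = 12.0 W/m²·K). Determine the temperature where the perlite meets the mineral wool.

T = 204 °C

Resistance network (inner→outer):
  R'_conv,in = 1/(2πr h) = 1/(2π·0.0840·89.6) = 0.02115 m·K/W
  R'_nickel alloy = ln(0.0916/0.0840)/(2πk) = 0.08661/(2π·10.8) = 0.001276 m·K/W
  R'_perlite = ln(0.131/0.0916)/(2πk) = 0.3578/(2π·0.0534) = 1.066 m·K/W
  R'_mineral wool = ln(0.189/0.131)/(2πk) = 0.3665/(2π·0.0414) = 1.409 m·K/W
  R'_conv,out = 1/(2πr h) = 1/(2π·0.189·12.0) = 0.07017 m·K/W
ΣR = 0.02115 + 0.001276 + 1.066 + 1.409 + 0.07017 = 2.568 m·K/W
Q' = ΔT/ΣR = (340 °C − 18.2 °C)/2.568 = 125.3 W/m
From the inner boundary to the perlite/mineral wool interface, ΣR_partial = 1.088 m·K/W.
T_interface = T_in − Q'·ΣR_partial = 340 °C − (125.3)(1.088) = 204 °C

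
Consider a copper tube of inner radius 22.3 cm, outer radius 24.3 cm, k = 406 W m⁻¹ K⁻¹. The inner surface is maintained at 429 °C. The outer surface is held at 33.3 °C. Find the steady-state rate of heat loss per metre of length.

Q' = 11800 kW/m

Q' = 2πk·ΔT/ln(r₂/r₁) = 2π × 406 × 395.7 / ln(0.243/0.223) = 1.18×10^7 W/m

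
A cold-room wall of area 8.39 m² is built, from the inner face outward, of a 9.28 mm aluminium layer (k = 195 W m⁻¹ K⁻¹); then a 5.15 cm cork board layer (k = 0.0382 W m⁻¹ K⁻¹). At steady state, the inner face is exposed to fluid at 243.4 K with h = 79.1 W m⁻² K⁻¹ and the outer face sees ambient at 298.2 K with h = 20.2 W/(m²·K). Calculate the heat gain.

Resistance network (inner→outer):
  R_conv,in = 1/(hA) = 1/(79.1·8.39) = 0.001507 K/W
  R_aluminium = L/(kA) = 0.00928/(195·8.39) = 5.672×10^-6 K/W
  R_cork board = L/(kA) = 0.0515/(0.0382·8.39) = 0.1607 K/W
  R_conv,out = 1/(hA) = 1/(20.2·8.39) = 0.005900 K/W
ΣR = 0.001507 + 5.672×10^-6 + 0.1607 + 0.005900 = 0.1681 K/W
Q = ΔT/ΣR = (243.4 K − 298.2 K)/0.1681 = -326 W
(Negative Q ⇒ heat flows inward; heat gain = 326 W.)

Q = 326 W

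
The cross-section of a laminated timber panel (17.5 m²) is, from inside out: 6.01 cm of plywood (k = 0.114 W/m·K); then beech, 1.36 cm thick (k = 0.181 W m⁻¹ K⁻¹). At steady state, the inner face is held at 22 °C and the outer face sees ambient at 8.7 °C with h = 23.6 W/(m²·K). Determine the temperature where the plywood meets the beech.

Series thermal resistances, inner to outer:
  R_plywood = L/(kA) = 0.0601/(0.114·17.5) = 0.03013 K/W
  R_beech = L/(kA) = 0.0136/(0.181·17.5) = 0.004294 K/W
  R_conv,out = 1/(hA) = 1/(23.6·17.5) = 0.002421 K/W
ΣR = 0.03013 + 0.004294 + 0.002421 = 0.03685 K/W
Q = ΔT/ΣR = (22 °C − 8.7 °C)/0.03685 = 360.9 W
From the inner boundary to the plywood/beech interface, ΣR_partial = 0.03013 K/W.
T_interface = T_in − Q·ΣR_partial = 22 °C − (360.9)(0.03013) = 11.1 °C

T = 11.1 °C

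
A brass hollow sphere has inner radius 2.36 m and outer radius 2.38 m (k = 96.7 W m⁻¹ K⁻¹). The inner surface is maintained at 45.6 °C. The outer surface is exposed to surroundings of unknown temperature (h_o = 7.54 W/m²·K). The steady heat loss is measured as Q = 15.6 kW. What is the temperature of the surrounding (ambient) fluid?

Series resistances:
  R_brass = (1/2.36 − 1/2.38)/(4πk) = 0.003561/(4π·96.7) = 2.930×10^-6 K/W
  R_conv,out = 1/(4πr²h) = 1/(4π·2.38²·7.54) = 0.001863 K/W
ΣR = 0.001866 K/W
ΔT = Q·ΣR = 15600 × 0.001866 = 29.11 K
Heat flows outward, so T_out = T_in − ΔT = 45.6 − 29.11 = 16.5 °C

T_out = 16.5 °C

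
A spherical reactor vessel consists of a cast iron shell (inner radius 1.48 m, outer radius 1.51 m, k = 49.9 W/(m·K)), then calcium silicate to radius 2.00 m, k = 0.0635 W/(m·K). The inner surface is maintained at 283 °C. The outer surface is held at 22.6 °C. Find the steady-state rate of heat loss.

Resistance network (inner→outer):
  R_cast iron = (1/1.48 − 1/1.51)/(4πk) = 0.01342/(4π·49.9) = 2.141×10^-5 K/W
  R_calcium silicate = (1/1.51 − 1/2.00)/(4πk) = 0.1623/(4π·0.0635) = 0.2033 K/W
ΣR = 2.141×10^-5 + 0.2033 = 0.2033 K/W
Q = ΔT/ΣR = (283 °C − 22.6 °C)/0.2033 = 1280 W

Q = 1280 W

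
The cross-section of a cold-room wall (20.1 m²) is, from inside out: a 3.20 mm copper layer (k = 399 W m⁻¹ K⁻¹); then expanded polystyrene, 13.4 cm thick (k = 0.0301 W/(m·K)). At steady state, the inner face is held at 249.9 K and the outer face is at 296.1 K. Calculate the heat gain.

Q = 209 W

Treat each layer as a resistance in series:
  R_copper = L/(kA) = 0.00320/(399·20.1) = 3.990×10^-7 K/W
  R_expanded polystyrene = L/(kA) = 0.134/(0.0301·20.1) = 0.2215 K/W
ΣR = 3.990×10^-7 + 0.2215 = 0.2215 K/W
Q = ΔT/ΣR = (249.9 K − 296.1 K)/0.2215 = -209 W
(Negative Q ⇒ heat flows inward; heat gain = 209 W.)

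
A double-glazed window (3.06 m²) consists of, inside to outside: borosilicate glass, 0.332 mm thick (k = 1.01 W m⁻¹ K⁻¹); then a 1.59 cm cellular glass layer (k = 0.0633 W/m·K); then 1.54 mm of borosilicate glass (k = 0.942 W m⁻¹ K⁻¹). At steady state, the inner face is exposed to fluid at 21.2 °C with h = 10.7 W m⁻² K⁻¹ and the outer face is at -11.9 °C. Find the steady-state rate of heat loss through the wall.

Q = 292 W

Resistance network (inner→outer):
  R_conv,in = 1/(hA) = 1/(10.7·3.06) = 0.03054 K/W
  R_borosilicate glass = L/(kA) = 3.32×10^-4/(1.01·3.06) = 1.074×10^-4 K/W
  R_cellular glass = L/(kA) = 0.0159/(0.0633·3.06) = 0.08209 K/W
  R_borosilicate glass = L/(kA) = 0.00154/(0.942·3.06) = 5.343×10^-4 K/W
ΣR = 0.03054 + 1.074×10^-4 + 0.08209 + 5.343×10^-4 = 0.1133 K/W
Q = ΔT/ΣR = (21.2 °C − -11.9 °C)/0.1133 = 292 W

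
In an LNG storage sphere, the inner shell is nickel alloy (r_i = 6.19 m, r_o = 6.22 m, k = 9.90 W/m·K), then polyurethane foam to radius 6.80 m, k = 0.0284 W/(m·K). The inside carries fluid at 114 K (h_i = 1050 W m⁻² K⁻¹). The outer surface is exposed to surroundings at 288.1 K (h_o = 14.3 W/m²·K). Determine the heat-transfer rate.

Resistance network (inner→outer):
  R_conv,in = 1/(4πr²h) = 1/(4π·6.19²·1050) = 1.978×10^-6 K/W
  R_nickel alloy = (1/6.19 − 1/6.22)/(4πk) = 7.792×10^-4/(4π·9.90) = 6.263×10^-6 K/W
  R_polyurethane foam = (1/6.22 − 1/6.80)/(4πk) = 0.01371/(4π·0.0284) = 0.03842 K/W
  R_conv,out = 1/(4πr²h) = 1/(4π·6.80²·14.3) = 1.203×10^-4 K/W
ΣR = 1.978×10^-6 + 6.263×10^-6 + 0.03842 + 1.203×10^-4 = 0.03855 K/W
Q = ΔT/ΣR = (114 K − 288.1 K)/0.03855 = -4520 W
(Negative Q ⇒ heat flows inward; heat gain = 4520 W.)

Q = 4520 W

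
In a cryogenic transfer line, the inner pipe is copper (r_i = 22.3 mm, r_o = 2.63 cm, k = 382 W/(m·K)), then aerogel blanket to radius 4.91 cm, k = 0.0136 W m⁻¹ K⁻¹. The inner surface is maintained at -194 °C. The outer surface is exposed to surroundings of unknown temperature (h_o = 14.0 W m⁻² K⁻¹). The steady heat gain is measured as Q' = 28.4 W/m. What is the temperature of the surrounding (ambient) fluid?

Series resistances:
  R'_copper = ln(0.0263/0.0223)/(2πk) = 0.1650/(2π·382) = 6.874×10^-5 m·K/W
  R'_aerogel blanket = ln(0.0491/0.0263)/(2πk) = 0.6243/(2π·0.0136) = 7.306 m·K/W
  R'_conv,out = 1/(2πr h) = 1/(2π·0.0491·14.0) = 0.2315 m·K/W
ΣR = 7.537 m·K/W
ΔT = Q'·ΣR = 28.4 × 7.537 = 214.1 K
Heat flows inward, so T_out = T_in + ΔT = -194 + 214.1 = 20.1 °C

T_out = 20.1 °C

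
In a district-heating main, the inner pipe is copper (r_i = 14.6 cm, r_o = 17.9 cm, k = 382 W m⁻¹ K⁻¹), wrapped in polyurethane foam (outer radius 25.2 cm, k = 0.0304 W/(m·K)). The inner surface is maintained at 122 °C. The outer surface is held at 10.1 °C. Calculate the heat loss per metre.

Series thermal resistances, inner to outer:
  R'_copper = ln(0.179/0.146)/(2πk) = 0.2038/(2π·382) = 8.490×10^-5 m·K/W
  R'_polyurethane foam = ln(0.252/0.179)/(2πk) = 0.3420/(2π·0.0304) = 1.791 m·K/W
ΣR = 8.490×10^-5 + 1.791 = 1.791 m·K/W
Q' = ΔT/ΣR = (122 °C − 10.1 °C)/1.791 = 62.5 W/m

Q' = 62.5 W/m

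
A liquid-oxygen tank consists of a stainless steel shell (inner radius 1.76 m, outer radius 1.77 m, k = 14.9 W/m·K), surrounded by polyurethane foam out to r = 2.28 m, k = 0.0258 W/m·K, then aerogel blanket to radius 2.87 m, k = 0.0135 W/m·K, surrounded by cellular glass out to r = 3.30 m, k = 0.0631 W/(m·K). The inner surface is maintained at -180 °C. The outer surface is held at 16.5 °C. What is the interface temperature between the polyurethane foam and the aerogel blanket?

T = -102 °C

Treat each layer as a resistance in series:
  R_stainless steel = (1/1.76 − 1/1.77)/(4πk) = 0.003210/(4π·14.9) = 1.714×10^-5 K/W
  R_polyurethane foam = (1/1.77 − 1/2.28)/(4πk) = 0.1264/(4π·0.0258) = 0.3898 K/W
  R_aerogel blanket = (1/2.28 − 1/2.87)/(4πk) = 0.09016/(4π·0.0135) = 0.5315 K/W
  R_cellular glass = (1/2.87 − 1/3.30)/(4πk) = 0.04540/(4π·0.0631) = 0.05726 K/W
ΣR = 1.714×10^-5 + 0.3898 + 0.5315 + 0.05726 = 0.9786 K/W
Q = ΔT/ΣR = (-180 °C − 16.5 °C)/0.9786 = -200.8 W
From the inner boundary to the polyurethane foam/aerogel blanket interface, ΣR_partial = 0.3898 K/W.
T_interface = T_in − Q·ΣR_partial = -180 °C − (-200.8)(0.3898) = -102 °C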